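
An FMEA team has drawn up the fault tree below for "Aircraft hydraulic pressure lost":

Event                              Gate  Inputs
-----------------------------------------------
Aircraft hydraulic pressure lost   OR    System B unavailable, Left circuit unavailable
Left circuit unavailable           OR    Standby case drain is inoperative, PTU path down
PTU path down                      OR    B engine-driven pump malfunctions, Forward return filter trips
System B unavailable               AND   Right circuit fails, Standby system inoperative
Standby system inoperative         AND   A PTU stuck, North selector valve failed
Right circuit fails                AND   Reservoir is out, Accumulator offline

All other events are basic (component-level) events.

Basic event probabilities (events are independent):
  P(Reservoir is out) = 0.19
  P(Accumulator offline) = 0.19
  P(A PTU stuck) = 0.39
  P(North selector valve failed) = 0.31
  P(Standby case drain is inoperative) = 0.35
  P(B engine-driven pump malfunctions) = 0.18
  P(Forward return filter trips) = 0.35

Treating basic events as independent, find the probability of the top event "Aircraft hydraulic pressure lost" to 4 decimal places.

0.6551

P(Right circuit fails) [AND] = 0.19 × 0.19 = 0.036100
P(Standby system inoperative) [AND] = 0.39 × 0.31 = 0.120900
P(System B unavailable) [AND] = 0.036100 × 0.120900 = 0.004364
P(PTU path down) [OR] = 1 − (1−0.18) × (1−0.35) = 0.467000
P(Left circuit unavailable) [OR] = 1 − (1−0.35) × (1−0.467000) = 0.653550
P(Aircraft hydraulic pressure lost) [OR] = 1 − (1−0.004364) × (1−0.653550) = 0.655062
Rounded to 4 decimal places: P(Aircraft hydraulic pressure lost) ≈ 0.6551.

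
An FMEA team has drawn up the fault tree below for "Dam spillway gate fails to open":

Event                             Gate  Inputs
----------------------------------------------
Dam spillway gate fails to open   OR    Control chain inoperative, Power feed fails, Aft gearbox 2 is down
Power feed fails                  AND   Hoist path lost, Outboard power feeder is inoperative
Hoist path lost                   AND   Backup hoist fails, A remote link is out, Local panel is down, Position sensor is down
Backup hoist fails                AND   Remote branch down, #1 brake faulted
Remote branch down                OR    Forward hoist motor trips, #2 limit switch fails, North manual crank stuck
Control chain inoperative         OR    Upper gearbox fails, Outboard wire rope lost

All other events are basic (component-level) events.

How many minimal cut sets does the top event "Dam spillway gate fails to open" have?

6

Control chain inoperative [OR]: union of children's cut sets → 2 cut set(s).
Remote branch down [OR]: union of children's cut sets → 3 cut set(s).
Backup hoist fails [AND]: one cut set from each child combined → 3 × 1 = 3 cut set(s).
Hoist path lost [AND]: one cut set from each child combined → 3 × 1 × 1 × 1 = 3 cut set(s).
Power feed fails [AND]: one cut set from each child combined → 3 × 1 = 3 cut set(s).
Dam spillway gate fails to open [OR]: union of children's cut sets → 6 cut set(s).
Minimal cut sets: {Upper gearbox fails}; {Outboard wire rope lost}; {#1 brake faulted, A remote link is out, Forward hoist motor trips, Local panel is down, Outboard power feeder is inoperative, Position sensor is down}; {#1 brake faulted, #2 limit switch fails, A remote link is out, Local panel is down, Outboard power feeder is inoperative, Position sensor is down}; {#1 brake faulted, A remote link is out, Local panel is down, North manual crank stuck, Outboard power feeder is inoperative, Position sensor is down}; {Aft gearbox 2 is down}.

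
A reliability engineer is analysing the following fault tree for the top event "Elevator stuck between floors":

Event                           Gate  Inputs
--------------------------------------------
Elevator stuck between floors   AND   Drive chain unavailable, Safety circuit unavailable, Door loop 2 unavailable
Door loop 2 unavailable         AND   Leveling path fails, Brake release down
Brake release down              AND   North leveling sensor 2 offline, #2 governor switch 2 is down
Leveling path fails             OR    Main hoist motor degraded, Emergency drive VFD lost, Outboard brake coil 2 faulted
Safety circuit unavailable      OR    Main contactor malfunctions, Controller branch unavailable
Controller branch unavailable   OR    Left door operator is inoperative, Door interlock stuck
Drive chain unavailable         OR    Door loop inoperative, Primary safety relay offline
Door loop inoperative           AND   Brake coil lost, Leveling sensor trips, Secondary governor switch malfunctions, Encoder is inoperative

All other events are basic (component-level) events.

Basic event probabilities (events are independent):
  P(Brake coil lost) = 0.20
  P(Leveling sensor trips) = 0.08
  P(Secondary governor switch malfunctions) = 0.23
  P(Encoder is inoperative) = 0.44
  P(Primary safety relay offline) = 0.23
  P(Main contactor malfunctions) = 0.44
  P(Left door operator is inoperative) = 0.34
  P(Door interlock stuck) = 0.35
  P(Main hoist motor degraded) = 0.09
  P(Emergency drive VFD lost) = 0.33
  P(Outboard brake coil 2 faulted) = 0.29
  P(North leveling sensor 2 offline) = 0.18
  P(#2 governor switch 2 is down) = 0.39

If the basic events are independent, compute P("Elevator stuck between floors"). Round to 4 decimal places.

P(Door loop inoperative) [AND] = 0.20 × 0.08 × 0.23 × 0.44 = 0.001619
P(Drive chain unavailable) [OR] = 1 − (1−0.001619) × (1−0.23) = 0.231247
P(Controller branch unavailable) [OR] = 1 − (1−0.34) × (1−0.35) = 0.571000
P(Safety circuit unavailable) [OR] = 1 − (1−0.44) × (1−0.571000) = 0.759760
P(Leveling path fails) [OR] = 1 − (1−0.09) × (1−0.33) × (1−0.29) = 0.567113
P(Brake release down) [AND] = 0.18 × 0.39 = 0.070200
P(Door loop 2 unavailable) [AND] = 0.567113 × 0.070200 = 0.039811
P(Elevator stuck between floors) [AND] = 0.231247 × 0.759760 × 0.039811 = 0.006994
Rounded to 4 decimal places: P(Elevator stuck between floors) ≈ 0.0070.

0.0070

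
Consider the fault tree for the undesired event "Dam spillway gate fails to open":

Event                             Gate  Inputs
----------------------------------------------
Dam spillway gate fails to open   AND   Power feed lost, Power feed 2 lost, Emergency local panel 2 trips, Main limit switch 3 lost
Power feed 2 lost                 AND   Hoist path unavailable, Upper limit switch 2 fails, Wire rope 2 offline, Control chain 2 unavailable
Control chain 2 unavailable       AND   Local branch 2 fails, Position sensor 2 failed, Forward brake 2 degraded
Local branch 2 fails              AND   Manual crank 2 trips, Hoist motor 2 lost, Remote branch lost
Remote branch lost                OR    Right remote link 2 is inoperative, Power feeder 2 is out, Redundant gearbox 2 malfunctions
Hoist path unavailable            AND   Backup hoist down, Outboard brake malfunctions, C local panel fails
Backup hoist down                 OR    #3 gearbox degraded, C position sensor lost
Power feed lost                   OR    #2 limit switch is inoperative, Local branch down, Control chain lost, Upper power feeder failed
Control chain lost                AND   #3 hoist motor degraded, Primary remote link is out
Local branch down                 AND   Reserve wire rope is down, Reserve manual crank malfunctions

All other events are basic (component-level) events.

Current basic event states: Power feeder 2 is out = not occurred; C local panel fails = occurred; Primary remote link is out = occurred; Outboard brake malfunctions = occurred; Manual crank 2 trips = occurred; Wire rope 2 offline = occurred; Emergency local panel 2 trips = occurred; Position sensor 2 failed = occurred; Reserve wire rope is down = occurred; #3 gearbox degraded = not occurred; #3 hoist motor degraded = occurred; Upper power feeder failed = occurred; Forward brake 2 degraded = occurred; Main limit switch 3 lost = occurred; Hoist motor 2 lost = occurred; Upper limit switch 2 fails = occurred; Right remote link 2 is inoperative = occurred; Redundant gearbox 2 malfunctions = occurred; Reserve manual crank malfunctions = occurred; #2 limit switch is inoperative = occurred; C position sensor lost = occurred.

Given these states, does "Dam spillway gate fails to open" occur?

Yes

Local branch down [AND]: Reserve wire rope is down=occurs, Reserve manual crank malfunctions=occurs → all inputs occur → occurs.
Control chain lost [AND]: #3 hoist motor degraded=occurs, Primary remote link is out=occurs → all inputs occur → occurs.
Power feed lost [OR]: #2 limit switch is inoperative=occurs, Local branch down=occurs, Control chain lost=occurs, Upper power feeder failed=occurs → at least one input occurs → occurs.
Backup hoist down [OR]: #3 gearbox degraded=not, C position sensor lost=occurs → at least one input occurs → occurs.
Hoist path unavailable [AND]: Backup hoist down=occurs, Outboard brake malfunctions=occurs, C local panel fails=occurs → all inputs occur → occurs.
Remote branch lost [OR]: Right remote link 2 is inoperative=occurs, Power feeder 2 is out=not, Redundant gearbox 2 malfunctions=occurs → at least one input occurs → occurs.
Local branch 2 fails [AND]: Manual crank 2 trips=occurs, Hoist motor 2 lost=occurs, Remote branch lost=occurs → all inputs occur → occurs.
Control chain 2 unavailable [AND]: Local branch 2 fails=occurs, Position sensor 2 failed=occurs, Forward brake 2 degraded=occurs → all inputs occur → occurs.
Power feed 2 lost [AND]: Hoist path unavailable=occurs, Upper limit switch 2 fails=occurs, Wire rope 2 offline=occurs, Control chain 2 unavailable=occurs → all inputs occur → occurs.
Dam spillway gate fails to open [AND]: Power feed lost=occurs, Power feed 2 lost=occurs, Emergency local panel 2 trips=occurs, Main limit switch 3 lost=occurs → all inputs occur → occurs.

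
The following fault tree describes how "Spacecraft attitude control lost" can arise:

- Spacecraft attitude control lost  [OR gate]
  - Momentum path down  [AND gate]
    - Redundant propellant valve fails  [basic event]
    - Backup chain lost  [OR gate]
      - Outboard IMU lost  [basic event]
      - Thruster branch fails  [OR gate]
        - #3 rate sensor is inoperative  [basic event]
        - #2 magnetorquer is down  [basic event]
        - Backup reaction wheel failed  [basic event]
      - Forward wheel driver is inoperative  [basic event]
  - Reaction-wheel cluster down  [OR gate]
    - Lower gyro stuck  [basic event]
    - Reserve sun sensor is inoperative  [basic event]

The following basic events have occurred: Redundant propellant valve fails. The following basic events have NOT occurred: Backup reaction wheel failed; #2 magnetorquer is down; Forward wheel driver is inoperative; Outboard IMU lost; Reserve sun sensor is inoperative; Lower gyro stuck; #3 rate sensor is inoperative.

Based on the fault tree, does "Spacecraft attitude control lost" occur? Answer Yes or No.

Thruster branch fails [OR]: #3 rate sensor is inoperative=not, #2 magnetorquer is down=not, Backup reaction wheel failed=not → no input occurs → does not occur.
Backup chain lost [OR]: Outboard IMU lost=not, Thruster branch fails=not, Forward wheel driver is inoperative=not → no input occurs → does not occur.
Momentum path down [AND]: Redundant propellant valve fails=occurs, Backup chain lost=not → not all inputs occur → does not occur.
Reaction-wheel cluster down [OR]: Lower gyro stuck=not, Reserve sun sensor is inoperative=not → no input occurs → does not occur.
Spacecraft attitude control lost [OR]: Momentum path down=not, Reaction-wheel cluster down=not → no input occurs → does not occur.

No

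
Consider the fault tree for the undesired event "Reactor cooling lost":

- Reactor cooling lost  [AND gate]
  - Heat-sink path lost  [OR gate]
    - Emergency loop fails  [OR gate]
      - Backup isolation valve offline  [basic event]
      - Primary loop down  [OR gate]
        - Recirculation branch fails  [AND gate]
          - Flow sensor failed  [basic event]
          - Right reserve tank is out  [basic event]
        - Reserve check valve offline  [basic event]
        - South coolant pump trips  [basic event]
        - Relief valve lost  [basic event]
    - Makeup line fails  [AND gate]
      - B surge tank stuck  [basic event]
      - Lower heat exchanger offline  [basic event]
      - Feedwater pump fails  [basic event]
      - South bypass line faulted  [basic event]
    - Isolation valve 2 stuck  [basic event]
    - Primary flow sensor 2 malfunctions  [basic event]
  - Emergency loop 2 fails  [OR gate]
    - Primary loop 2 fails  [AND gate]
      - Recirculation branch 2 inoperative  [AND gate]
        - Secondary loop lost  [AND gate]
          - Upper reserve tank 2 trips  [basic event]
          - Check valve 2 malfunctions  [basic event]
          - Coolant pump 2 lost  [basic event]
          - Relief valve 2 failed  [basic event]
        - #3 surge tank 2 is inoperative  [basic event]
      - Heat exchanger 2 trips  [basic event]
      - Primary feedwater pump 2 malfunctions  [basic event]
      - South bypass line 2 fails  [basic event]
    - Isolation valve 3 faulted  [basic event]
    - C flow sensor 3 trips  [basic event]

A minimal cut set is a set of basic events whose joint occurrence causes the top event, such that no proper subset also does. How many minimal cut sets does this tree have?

24

Recirculation branch fails [AND]: one cut set from each child combined → 1 × 1 = 1 cut set(s).
Primary loop down [OR]: union of children's cut sets → 4 cut set(s).
Emergency loop fails [OR]: union of children's cut sets → 5 cut set(s).
Makeup line fails [AND]: one cut set from each child combined → 1 × 1 × 1 × 1 = 1 cut set(s).
Heat-sink path lost [OR]: union of children's cut sets → 8 cut set(s).
Secondary loop lost [AND]: one cut set from each child combined → 1 × 1 × 1 × 1 = 1 cut set(s).
Recirculation branch 2 inoperative [AND]: one cut set from each child combined → 1 × 1 = 1 cut set(s).
Primary loop 2 fails [AND]: one cut set from each child combined → 1 × 1 × 1 × 1 = 1 cut set(s).
Emergency loop 2 fails [OR]: union of children's cut sets → 3 cut set(s).
Reactor cooling lost [AND]: one cut set from each child combined → 8 × 3 = 24 cut set(s).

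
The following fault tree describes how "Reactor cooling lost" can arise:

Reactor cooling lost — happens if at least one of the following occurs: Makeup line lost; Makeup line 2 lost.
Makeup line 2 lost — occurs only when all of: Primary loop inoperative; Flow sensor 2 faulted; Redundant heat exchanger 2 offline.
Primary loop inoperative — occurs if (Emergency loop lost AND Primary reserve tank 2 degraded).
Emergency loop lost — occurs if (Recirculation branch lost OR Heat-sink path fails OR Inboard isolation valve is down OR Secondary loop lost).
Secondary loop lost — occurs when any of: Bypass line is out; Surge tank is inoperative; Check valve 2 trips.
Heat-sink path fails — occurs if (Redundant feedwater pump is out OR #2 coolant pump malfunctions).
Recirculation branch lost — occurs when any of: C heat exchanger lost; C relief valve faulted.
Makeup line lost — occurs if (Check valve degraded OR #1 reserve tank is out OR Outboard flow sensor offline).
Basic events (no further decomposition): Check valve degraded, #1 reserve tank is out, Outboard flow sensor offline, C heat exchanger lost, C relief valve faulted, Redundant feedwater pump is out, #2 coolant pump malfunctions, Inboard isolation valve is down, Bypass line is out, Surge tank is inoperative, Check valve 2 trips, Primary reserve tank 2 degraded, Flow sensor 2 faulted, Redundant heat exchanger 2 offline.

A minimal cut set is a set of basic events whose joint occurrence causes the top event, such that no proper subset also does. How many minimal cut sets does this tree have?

Makeup line lost [OR]: union of children's cut sets → 3 cut set(s).
Recirculation branch lost [OR]: union of children's cut sets → 2 cut set(s).
Heat-sink path fails [OR]: union of children's cut sets → 2 cut set(s).
Secondary loop lost [OR]: union of children's cut sets → 3 cut set(s).
Emergency loop lost [OR]: union of children's cut sets → 8 cut set(s).
Primary loop inoperative [AND]: one cut set from each child combined → 8 × 1 = 8 cut set(s).
Makeup line 2 lost [AND]: one cut set from each child combined → 8 × 1 × 1 = 8 cut set(s).
Reactor cooling lost [OR]: union of children's cut sets → 11 cut set(s).

11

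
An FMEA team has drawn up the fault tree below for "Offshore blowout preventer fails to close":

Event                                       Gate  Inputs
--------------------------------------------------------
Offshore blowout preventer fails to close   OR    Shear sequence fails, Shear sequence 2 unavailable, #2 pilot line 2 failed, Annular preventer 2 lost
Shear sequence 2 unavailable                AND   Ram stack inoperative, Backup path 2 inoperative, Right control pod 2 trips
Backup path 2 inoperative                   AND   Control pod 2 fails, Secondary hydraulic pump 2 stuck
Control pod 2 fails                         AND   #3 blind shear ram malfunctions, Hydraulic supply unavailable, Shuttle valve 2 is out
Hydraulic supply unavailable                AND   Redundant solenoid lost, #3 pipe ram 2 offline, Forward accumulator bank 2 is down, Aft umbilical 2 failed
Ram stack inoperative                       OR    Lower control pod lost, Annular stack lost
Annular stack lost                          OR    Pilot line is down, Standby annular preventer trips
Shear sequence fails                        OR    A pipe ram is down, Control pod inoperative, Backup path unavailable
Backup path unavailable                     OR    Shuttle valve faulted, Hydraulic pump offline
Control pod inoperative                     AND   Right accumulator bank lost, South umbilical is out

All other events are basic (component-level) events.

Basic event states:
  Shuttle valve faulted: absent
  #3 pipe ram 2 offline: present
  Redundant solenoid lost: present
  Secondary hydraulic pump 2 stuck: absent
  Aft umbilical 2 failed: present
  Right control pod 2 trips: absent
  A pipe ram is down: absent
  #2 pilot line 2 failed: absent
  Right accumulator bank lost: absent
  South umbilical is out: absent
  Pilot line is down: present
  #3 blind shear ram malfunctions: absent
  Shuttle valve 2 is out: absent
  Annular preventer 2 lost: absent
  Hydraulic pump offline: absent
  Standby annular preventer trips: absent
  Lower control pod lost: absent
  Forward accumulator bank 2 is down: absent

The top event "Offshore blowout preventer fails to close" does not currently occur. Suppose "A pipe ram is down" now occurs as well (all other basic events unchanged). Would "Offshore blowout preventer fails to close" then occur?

Yes

Counterfactual: set "A pipe ram is down" to occurred.
Control pod inoperative [AND]: Right accumulator bank lost=not, South umbilical is out=not → not all inputs occur → does not occur.
Backup path unavailable [OR]: Shuttle valve faulted=not, Hydraulic pump offline=not → no input occurs → does not occur.
Shear sequence fails [OR]: A pipe ram is down=occurs, Control pod inoperative=not, Backup path unavailable=not → at least one input occurs → occurs.
Annular stack lost [OR]: Pilot line is down=occurs, Standby annular preventer trips=not → at least one input occurs → occurs.
Ram stack inoperative [OR]: Lower control pod lost=not, Annular stack lost=occurs → at least one input occurs → occurs.
Hydraulic supply unavailable [AND]: Redundant solenoid lost=occurs, #3 pipe ram 2 offline=occurs, Forward accumulator bank 2 is down=not, Aft umbilical 2 failed=occurs → not all inputs occur → does not occur.
Control pod 2 fails [AND]: #3 blind shear ram malfunctions=not, Hydraulic supply unavailable=not, Shuttle valve 2 is out=not → not all inputs occur → does not occur.
Backup path 2 inoperative [AND]: Control pod 2 fails=not, Secondary hydraulic pump 2 stuck=not → not all inputs occur → does not occur.
Shear sequence 2 unavailable [AND]: Ram stack inoperative=occurs, Backup path 2 inoperative=not, Right control pod 2 trips=not → not all inputs occur → does not occur.
Offshore blowout preventer fails to close [OR]: Shear sequence fails=occurs, Shear sequence 2 unavailable=not, #2 pilot line 2 failed=not, Annular preventer 2 lost=not → at least one input occurs → occurs.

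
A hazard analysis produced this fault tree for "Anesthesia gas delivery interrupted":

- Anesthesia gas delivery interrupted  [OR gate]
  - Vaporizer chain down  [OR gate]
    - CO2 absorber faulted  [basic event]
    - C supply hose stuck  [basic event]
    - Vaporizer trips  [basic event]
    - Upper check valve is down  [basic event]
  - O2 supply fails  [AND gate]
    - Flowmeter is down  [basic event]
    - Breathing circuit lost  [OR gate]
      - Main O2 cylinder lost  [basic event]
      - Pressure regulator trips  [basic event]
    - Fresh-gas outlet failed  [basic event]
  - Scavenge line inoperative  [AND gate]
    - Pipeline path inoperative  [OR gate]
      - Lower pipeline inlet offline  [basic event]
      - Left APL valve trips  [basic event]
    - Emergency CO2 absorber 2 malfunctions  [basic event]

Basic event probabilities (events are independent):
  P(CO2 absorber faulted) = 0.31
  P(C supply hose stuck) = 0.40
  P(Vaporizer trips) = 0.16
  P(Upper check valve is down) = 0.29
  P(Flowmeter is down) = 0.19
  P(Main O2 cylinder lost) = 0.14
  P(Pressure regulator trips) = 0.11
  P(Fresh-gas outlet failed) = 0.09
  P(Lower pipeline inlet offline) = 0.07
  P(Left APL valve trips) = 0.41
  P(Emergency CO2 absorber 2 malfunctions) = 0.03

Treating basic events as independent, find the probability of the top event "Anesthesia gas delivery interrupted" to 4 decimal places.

P(Vaporizer chain down) [OR] = 1 − (1−0.31) × (1−0.40) × (1−0.16) × (1−0.29) = 0.753090
P(Breathing circuit lost) [OR] = 1 − (1−0.14) × (1−0.11) = 0.234600
P(O2 supply fails) [AND] = 0.19 × 0.234600 × 0.09 = 0.004012
P(Pipeline path inoperative) [OR] = 1 − (1−0.07) × (1−0.41) = 0.451300
P(Scavenge line inoperative) [AND] = 0.451300 × 0.03 = 0.013539
P(Anesthesia gas delivery interrupted) [OR] = 1 − (1−0.753090) × (1−0.004012) × (1−0.013539) = 0.757410
Rounded to 4 decimal places: P(Anesthesia gas delivery interrupted) ≈ 0.7574.

0.7574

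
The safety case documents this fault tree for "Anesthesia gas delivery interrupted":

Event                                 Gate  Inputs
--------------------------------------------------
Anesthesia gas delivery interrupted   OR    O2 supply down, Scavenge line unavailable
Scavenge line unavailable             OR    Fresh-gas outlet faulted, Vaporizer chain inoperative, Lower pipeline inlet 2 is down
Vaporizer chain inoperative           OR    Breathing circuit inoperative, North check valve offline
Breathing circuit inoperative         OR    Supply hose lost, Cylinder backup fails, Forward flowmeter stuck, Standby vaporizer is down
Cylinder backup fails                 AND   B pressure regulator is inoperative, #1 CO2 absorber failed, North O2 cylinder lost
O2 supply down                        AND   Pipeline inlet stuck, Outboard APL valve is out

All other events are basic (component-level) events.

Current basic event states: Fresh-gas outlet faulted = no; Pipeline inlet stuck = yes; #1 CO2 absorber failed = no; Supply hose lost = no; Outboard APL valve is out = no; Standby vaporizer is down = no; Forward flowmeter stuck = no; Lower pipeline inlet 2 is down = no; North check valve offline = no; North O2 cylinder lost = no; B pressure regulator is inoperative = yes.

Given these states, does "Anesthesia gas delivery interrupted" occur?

O2 supply down [AND]: Pipeline inlet stuck=occurs, Outboard APL valve is out=not → not all inputs occur → does not occur.
Cylinder backup fails [AND]: B pressure regulator is inoperative=occurs, #1 CO2 absorber failed=not, North O2 cylinder lost=not → not all inputs occur → does not occur.
Breathing circuit inoperative [OR]: Supply hose lost=not, Cylinder backup fails=not, Forward flowmeter stuck=not, Standby vaporizer is down=not → no input occurs → does not occur.
Vaporizer chain inoperative [OR]: Breathing circuit inoperative=not, North check valve offline=not → no input occurs → does not occur.
Scavenge line unavailable [OR]: Fresh-gas outlet faulted=not, Vaporizer chain inoperative=not, Lower pipeline inlet 2 is down=not → no input occurs → does not occur.
Anesthesia gas delivery interrupted [OR]: O2 supply down=not, Scavenge line unavailable=not → no input occurs → does not occur.

No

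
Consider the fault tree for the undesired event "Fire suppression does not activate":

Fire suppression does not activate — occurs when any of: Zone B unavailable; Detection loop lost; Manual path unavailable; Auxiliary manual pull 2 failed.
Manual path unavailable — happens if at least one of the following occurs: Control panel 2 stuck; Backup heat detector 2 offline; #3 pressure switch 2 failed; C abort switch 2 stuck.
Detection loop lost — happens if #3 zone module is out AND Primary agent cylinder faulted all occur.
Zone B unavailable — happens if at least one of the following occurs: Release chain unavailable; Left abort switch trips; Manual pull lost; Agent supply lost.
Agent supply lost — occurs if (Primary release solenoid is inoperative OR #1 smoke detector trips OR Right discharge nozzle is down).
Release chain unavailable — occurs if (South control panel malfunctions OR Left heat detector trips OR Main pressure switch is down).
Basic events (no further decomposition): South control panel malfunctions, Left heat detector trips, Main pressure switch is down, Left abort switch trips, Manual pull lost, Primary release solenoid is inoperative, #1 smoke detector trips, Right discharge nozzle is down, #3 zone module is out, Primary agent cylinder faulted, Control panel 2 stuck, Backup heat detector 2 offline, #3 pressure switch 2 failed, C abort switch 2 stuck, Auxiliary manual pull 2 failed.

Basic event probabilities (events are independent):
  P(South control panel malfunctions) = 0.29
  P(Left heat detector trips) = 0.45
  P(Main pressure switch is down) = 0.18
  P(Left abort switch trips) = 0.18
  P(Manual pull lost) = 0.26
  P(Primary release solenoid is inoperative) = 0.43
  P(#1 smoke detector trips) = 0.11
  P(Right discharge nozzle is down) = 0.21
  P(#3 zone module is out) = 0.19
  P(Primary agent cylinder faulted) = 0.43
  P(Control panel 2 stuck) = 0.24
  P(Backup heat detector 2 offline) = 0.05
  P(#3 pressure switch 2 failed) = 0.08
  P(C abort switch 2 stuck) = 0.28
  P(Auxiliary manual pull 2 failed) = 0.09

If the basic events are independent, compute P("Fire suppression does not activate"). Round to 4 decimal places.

P(Release chain unavailable) [OR] = 1 − (1−0.29) × (1−0.45) × (1−0.18) = 0.679790
P(Agent supply lost) [OR] = 1 − (1−0.43) × (1−0.11) × (1−0.21) = 0.599233
P(Zone B unavailable) [OR] = 1 − (1−0.679790) × (1−0.18) × (1−0.26) × (1−0.599233) = 0.922130
P(Detection loop lost) [AND] = 0.19 × 0.43 = 0.081700
P(Manual path unavailable) [OR] = 1 − (1−0.24) × (1−0.05) × (1−0.08) × (1−0.28) = 0.521747
P(Fire suppression does not activate) [OR] = 1 − (1−0.922130) × (1−0.081700) × (1−0.521747) × (1−0.09) = 0.968879
Rounded to 4 decimal places: P(Fire suppression does not activate) ≈ 0.9689.

0.9689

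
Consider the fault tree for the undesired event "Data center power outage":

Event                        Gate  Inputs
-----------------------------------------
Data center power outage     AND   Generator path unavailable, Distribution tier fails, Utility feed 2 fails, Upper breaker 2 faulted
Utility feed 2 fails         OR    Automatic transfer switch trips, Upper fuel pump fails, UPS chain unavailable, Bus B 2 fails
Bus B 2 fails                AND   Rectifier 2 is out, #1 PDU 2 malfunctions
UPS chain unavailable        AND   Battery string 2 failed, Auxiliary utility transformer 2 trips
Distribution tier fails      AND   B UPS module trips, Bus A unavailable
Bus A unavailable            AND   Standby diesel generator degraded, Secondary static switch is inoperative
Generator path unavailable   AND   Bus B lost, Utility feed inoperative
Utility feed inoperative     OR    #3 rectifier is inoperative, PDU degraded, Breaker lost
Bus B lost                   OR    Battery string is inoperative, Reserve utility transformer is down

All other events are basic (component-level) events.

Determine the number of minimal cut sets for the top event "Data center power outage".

24

Bus B lost [OR]: union of children's cut sets → 2 cut set(s).
Utility feed inoperative [OR]: union of children's cut sets → 3 cut set(s).
Generator path unavailable [AND]: one cut set from each child combined → 2 × 3 = 6 cut set(s).
Bus A unavailable [AND]: one cut set from each child combined → 1 × 1 = 1 cut set(s).
Distribution tier fails [AND]: one cut set from each child combined → 1 × 1 = 1 cut set(s).
UPS chain unavailable [AND]: one cut set from each child combined → 1 × 1 = 1 cut set(s).
Bus B 2 fails [AND]: one cut set from each child combined → 1 × 1 = 1 cut set(s).
Utility feed 2 fails [OR]: union of children's cut sets → 4 cut set(s).
Data center power outage [AND]: one cut set from each child combined → 6 × 1 × 4 × 1 = 24 cut set(s).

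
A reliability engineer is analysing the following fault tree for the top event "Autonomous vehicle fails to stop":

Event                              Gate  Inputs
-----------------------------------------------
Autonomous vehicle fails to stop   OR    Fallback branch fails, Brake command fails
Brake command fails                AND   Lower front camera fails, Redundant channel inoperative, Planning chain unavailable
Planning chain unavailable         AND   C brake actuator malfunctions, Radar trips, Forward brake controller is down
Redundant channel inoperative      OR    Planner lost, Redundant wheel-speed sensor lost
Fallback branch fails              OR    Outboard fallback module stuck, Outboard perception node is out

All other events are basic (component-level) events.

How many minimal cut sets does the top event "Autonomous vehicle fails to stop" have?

4

Fallback branch fails [OR]: union of children's cut sets → 2 cut set(s).
Redundant channel inoperative [OR]: union of children's cut sets → 2 cut set(s).
Planning chain unavailable [AND]: one cut set from each child combined → 1 × 1 × 1 = 1 cut set(s).
Brake command fails [AND]: one cut set from each child combined → 1 × 2 × 1 = 2 cut set(s).
Autonomous vehicle fails to stop [OR]: union of children's cut sets → 4 cut set(s).
Minimal cut sets: {Outboard fallback module stuck}; {Outboard perception node is out}; {C brake actuator malfunctions, Forward brake controller is down, Lower front camera fails, Planner lost, Radar trips}; {C brake actuator malfunctions, Forward brake controller is down, Lower front camera fails, Radar trips, Redundant wheel-speed sensor lost}.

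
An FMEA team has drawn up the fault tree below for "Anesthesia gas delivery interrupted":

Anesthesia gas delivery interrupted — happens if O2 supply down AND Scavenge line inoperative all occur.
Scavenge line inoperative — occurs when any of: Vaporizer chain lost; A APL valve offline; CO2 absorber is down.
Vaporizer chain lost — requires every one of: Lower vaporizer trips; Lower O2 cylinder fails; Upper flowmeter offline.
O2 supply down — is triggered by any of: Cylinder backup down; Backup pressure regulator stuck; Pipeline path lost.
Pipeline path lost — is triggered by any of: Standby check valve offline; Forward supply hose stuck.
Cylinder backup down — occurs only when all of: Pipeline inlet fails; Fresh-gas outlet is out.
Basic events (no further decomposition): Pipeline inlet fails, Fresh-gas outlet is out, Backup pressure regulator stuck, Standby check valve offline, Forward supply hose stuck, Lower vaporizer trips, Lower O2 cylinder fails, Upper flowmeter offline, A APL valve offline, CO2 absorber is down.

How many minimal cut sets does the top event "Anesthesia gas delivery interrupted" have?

Cylinder backup down [AND]: one cut set from each child combined → 1 × 1 = 1 cut set(s).
Pipeline path lost [OR]: union of children's cut sets → 2 cut set(s).
O2 supply down [OR]: union of children's cut sets → 4 cut set(s).
Vaporizer chain lost [AND]: one cut set from each child combined → 1 × 1 × 1 = 1 cut set(s).
Scavenge line inoperative [OR]: union of children's cut sets → 3 cut set(s).
Anesthesia gas delivery interrupted [AND]: one cut set from each child combined → 4 × 3 = 12 cut set(s).

12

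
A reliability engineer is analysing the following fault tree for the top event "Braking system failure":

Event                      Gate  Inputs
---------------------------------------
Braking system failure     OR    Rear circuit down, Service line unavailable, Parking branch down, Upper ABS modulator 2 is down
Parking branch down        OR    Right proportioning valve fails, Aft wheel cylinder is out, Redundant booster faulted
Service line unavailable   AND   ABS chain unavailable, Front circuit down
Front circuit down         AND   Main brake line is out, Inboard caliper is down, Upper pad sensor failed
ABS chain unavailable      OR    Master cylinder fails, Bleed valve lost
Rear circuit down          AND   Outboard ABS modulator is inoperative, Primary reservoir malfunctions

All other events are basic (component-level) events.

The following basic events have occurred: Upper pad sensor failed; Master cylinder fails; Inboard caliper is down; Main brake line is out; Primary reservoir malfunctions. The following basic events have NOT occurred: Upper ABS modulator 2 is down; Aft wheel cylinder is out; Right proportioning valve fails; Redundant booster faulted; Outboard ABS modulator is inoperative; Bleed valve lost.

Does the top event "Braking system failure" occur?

Rear circuit down [AND]: Outboard ABS modulator is inoperative=not, Primary reservoir malfunctions=occurs → not all inputs occur → does not occur.
ABS chain unavailable [OR]: Master cylinder fails=occurs, Bleed valve lost=not → at least one input occurs → occurs.
Front circuit down [AND]: Main brake line is out=occurs, Inboard caliper is down=occurs, Upper pad sensor failed=occurs → all inputs occur → occurs.
Service line unavailable [AND]: ABS chain unavailable=occurs, Front circuit down=occurs → all inputs occur → occurs.
Parking branch down [OR]: Right proportioning valve fails=not, Aft wheel cylinder is out=not, Redundant booster faulted=not → no input occurs → does not occur.
Braking system failure [OR]: Rear circuit down=not, Service line unavailable=occurs, Parking branch down=not, Upper ABS modulator 2 is down=not → at least one input occurs → occurs.

Yes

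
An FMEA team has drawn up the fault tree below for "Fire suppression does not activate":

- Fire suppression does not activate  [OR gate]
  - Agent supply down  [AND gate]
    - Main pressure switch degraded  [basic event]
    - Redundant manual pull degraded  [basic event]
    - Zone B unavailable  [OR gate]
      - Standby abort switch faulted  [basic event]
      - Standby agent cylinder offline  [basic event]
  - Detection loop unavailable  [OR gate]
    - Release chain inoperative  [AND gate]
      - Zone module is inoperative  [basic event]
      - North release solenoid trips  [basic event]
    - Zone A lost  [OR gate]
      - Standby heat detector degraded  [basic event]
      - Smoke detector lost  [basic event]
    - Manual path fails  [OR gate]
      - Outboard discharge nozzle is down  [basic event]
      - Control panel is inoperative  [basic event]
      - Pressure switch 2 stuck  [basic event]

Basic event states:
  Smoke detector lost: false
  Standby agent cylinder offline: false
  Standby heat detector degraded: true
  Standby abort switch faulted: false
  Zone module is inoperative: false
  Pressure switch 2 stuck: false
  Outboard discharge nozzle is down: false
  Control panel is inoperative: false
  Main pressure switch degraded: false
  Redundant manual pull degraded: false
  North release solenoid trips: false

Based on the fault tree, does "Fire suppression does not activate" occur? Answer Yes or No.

Yes

Zone B unavailable [OR]: Standby abort switch faulted=not, Standby agent cylinder offline=not → no input occurs → does not occur.
Agent supply down [AND]: Main pressure switch degraded=not, Redundant manual pull degraded=not, Zone B unavailable=not → not all inputs occur → does not occur.
Release chain inoperative [AND]: Zone module is inoperative=not, North release solenoid trips=not → not all inputs occur → does not occur.
Zone A lost [OR]: Standby heat detector degraded=occurs, Smoke detector lost=not → at least one input occurs → occurs.
Manual path fails [OR]: Outboard discharge nozzle is down=not, Control panel is inoperative=not, Pressure switch 2 stuck=not → no input occurs → does not occur.
Detection loop unavailable [OR]: Release chain inoperative=not, Zone A lost=occurs, Manual path fails=not → at least one input occurs → occurs.
Fire suppression does not activate [OR]: Agent supply down=not, Detection loop unavailable=occurs → at least one input occurs → occurs.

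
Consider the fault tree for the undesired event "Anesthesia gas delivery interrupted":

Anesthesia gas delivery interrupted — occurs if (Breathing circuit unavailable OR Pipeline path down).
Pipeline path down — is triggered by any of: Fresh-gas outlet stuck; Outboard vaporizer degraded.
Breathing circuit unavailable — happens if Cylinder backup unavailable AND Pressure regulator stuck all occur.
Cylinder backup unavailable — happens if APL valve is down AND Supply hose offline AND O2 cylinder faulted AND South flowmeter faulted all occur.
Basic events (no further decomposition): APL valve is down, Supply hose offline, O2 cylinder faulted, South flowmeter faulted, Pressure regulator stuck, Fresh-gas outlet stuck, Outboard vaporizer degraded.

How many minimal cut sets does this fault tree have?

3

Cylinder backup unavailable [AND]: one cut set from each child combined → 1 × 1 × 1 × 1 = 1 cut set(s).
Breathing circuit unavailable [AND]: one cut set from each child combined → 1 × 1 = 1 cut set(s).
Pipeline path down [OR]: union of children's cut sets → 2 cut set(s).
Anesthesia gas delivery interrupted [OR]: union of children's cut sets → 3 cut set(s).
Minimal cut sets: {APL valve is down, O2 cylinder faulted, Pressure regulator stuck, South flowmeter faulted, Supply hose offline}; {Fresh-gas outlet stuck}; {Outboard vaporizer degraded}.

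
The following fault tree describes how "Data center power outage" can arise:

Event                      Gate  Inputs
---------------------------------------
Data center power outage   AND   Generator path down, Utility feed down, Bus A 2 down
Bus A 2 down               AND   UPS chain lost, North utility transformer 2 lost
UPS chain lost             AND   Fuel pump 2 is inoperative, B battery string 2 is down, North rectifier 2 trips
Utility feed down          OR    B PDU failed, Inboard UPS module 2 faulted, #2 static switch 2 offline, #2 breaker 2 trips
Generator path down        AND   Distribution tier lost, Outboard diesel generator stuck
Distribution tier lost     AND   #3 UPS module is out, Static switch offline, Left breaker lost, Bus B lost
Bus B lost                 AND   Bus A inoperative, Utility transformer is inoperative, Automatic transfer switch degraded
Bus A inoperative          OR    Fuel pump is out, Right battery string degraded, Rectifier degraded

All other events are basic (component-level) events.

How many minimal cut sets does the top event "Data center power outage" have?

Bus A inoperative [OR]: union of children's cut sets → 3 cut set(s).
Bus B lost [AND]: one cut set from each child combined → 3 × 1 × 1 = 3 cut set(s).
Distribution tier lost [AND]: one cut set from each child combined → 1 × 1 × 1 × 3 = 3 cut set(s).
Generator path down [AND]: one cut set from each child combined → 3 × 1 = 3 cut set(s).
Utility feed down [OR]: union of children's cut sets → 4 cut set(s).
UPS chain lost [AND]: one cut set from each child combined → 1 × 1 × 1 = 1 cut set(s).
Bus A 2 down [AND]: one cut set from each child combined → 1 × 1 = 1 cut set(s).
Data center power outage [AND]: one cut set from each child combined → 3 × 4 × 1 = 12 cut set(s).

12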